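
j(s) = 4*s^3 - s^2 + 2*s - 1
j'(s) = 12*s^2 - 2*s + 2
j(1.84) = 24.21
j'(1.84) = 38.95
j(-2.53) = -77.24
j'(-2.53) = 83.87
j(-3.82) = -246.20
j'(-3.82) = 184.75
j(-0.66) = -3.91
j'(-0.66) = 8.55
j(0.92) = 3.11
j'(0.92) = 10.32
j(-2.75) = -97.25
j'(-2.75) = 98.25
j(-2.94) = -117.17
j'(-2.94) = 111.60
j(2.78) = 82.77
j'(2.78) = 89.18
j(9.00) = 2852.00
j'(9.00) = 956.00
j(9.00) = 2852.00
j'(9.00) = 956.00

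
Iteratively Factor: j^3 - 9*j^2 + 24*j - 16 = (j - 4)*(j^2 - 5*j + 4) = (j - 4)^2*(j - 1)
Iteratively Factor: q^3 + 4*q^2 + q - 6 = (q + 2)*(q^2 + 2*q - 3) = (q - 1)*(q + 2)*(q + 3)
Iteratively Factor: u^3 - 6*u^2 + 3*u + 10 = (u - 2)*(u^2 - 4*u - 5) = (u - 5)*(u - 2)*(u + 1)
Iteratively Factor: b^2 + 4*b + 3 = (b + 1)*(b + 3)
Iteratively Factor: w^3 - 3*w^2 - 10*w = (w - 5)*(w^2 + 2*w) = (w - 5)*(w + 2)*(w)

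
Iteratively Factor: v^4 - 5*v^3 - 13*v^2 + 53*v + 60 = (v - 4)*(v^3 - v^2 - 17*v - 15) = (v - 4)*(v + 1)*(v^2 - 2*v - 15) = (v - 4)*(v + 1)*(v + 3)*(v - 5)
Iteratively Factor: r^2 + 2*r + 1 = (r + 1)*(r + 1)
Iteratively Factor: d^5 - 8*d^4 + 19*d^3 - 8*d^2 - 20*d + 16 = (d - 2)*(d^4 - 6*d^3 + 7*d^2 + 6*d - 8) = (d - 4)*(d - 2)*(d^3 - 2*d^2 - d + 2) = (d - 4)*(d - 2)*(d + 1)*(d^2 - 3*d + 2) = (d - 4)*(d - 2)^2*(d + 1)*(d - 1)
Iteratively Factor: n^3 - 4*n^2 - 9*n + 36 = (n + 3)*(n^2 - 7*n + 12) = (n - 4)*(n + 3)*(n - 3)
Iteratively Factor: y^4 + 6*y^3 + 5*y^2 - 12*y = (y + 4)*(y^3 + 2*y^2 - 3*y) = (y + 3)*(y + 4)*(y^2 - y) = y*(y + 3)*(y + 4)*(y - 1)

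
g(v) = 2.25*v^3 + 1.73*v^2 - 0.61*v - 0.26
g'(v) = 6.75*v^2 + 3.46*v - 0.61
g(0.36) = -0.15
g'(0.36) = 1.51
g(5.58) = 441.12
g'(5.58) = 228.87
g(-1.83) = -7.14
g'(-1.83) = 15.66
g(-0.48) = 0.18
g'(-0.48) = -0.72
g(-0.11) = -0.17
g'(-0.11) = -0.91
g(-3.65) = -84.40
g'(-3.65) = 76.69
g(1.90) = 20.26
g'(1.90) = 30.33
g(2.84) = 63.50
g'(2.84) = 63.66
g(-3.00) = -43.61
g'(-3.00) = 49.76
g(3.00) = 74.23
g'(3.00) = 70.52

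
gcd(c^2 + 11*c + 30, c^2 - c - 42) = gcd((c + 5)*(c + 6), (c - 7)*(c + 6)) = c + 6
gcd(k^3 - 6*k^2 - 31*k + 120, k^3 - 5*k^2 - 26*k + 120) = k + 5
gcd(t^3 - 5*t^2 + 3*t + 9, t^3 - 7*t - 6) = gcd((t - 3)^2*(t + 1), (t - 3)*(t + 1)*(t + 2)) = t^2 - 2*t - 3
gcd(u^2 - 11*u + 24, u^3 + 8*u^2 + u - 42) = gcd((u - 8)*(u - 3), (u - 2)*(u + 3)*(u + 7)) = 1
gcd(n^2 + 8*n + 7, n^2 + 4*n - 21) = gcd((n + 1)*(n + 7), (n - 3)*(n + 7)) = n + 7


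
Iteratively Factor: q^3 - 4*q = (q + 2)*(q^2 - 2*q) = q*(q + 2)*(q - 2)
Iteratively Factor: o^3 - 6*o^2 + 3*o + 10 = (o - 2)*(o^2 - 4*o - 5) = (o - 2)*(o + 1)*(o - 5)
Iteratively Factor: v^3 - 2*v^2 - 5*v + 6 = (v - 1)*(v^2 - v - 6) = (v - 1)*(v + 2)*(v - 3)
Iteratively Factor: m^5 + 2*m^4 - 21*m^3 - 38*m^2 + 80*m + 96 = (m + 1)*(m^4 + m^3 - 22*m^2 - 16*m + 96) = (m + 1)*(m + 4)*(m^3 - 3*m^2 - 10*m + 24) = (m - 2)*(m + 1)*(m + 4)*(m^2 - m - 12) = (m - 4)*(m - 2)*(m + 1)*(m + 4)*(m + 3)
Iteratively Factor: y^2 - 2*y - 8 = (y + 2)*(y - 4)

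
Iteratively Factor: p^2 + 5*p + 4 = (p + 4)*(p + 1)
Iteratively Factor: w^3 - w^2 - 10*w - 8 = (w + 1)*(w^2 - 2*w - 8) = (w + 1)*(w + 2)*(w - 4)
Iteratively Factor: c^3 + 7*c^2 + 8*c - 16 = (c - 1)*(c^2 + 8*c + 16) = (c - 1)*(c + 4)*(c + 4)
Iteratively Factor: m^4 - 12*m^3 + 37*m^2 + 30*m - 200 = (m + 2)*(m^3 - 14*m^2 + 65*m - 100) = (m - 4)*(m + 2)*(m^2 - 10*m + 25) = (m - 5)*(m - 4)*(m + 2)*(m - 5)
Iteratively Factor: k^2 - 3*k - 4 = (k - 4)*(k + 1)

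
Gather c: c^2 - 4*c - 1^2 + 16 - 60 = c^2 - 4*c - 45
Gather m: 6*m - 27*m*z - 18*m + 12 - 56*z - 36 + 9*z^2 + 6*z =m*(-27*z - 12) + 9*z^2 - 50*z - 24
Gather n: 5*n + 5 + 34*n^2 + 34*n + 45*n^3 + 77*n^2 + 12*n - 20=45*n^3 + 111*n^2 + 51*n - 15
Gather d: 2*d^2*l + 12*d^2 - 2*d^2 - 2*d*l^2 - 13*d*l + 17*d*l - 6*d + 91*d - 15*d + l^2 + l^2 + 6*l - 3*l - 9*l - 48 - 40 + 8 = d^2*(2*l + 10) + d*(-2*l^2 + 4*l + 70) + 2*l^2 - 6*l - 80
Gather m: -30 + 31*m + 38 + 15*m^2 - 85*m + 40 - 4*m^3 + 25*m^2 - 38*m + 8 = -4*m^3 + 40*m^2 - 92*m + 56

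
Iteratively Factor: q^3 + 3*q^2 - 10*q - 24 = (q + 4)*(q^2 - q - 6) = (q + 2)*(q + 4)*(q - 3)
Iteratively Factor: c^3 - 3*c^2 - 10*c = (c + 2)*(c^2 - 5*c) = (c - 5)*(c + 2)*(c)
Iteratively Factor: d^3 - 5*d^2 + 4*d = (d - 1)*(d^2 - 4*d) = (d - 4)*(d - 1)*(d)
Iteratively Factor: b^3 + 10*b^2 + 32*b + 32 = (b + 4)*(b^2 + 6*b + 8) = (b + 2)*(b + 4)*(b + 4)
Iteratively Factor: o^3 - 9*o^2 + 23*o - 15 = (o - 3)*(o^2 - 6*o + 5) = (o - 5)*(o - 3)*(o - 1)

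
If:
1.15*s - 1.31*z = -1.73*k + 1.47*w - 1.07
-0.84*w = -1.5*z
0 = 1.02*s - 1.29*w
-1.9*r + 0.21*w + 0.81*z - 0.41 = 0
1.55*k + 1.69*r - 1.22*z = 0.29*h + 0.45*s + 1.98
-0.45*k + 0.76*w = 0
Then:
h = -11.41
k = -0.83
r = -0.39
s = -0.62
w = -0.49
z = -0.28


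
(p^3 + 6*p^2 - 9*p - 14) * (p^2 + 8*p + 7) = p^5 + 14*p^4 + 46*p^3 - 44*p^2 - 175*p - 98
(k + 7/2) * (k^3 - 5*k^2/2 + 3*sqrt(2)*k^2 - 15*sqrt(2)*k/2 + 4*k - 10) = k^4 + k^3 + 3*sqrt(2)*k^3 - 19*k^2/4 + 3*sqrt(2)*k^2 - 105*sqrt(2)*k/4 + 4*k - 35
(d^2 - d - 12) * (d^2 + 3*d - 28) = d^4 + 2*d^3 - 43*d^2 - 8*d + 336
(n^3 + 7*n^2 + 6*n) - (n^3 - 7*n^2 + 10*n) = 14*n^2 - 4*n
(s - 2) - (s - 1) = -1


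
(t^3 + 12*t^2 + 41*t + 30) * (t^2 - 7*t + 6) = t^5 + 5*t^4 - 37*t^3 - 185*t^2 + 36*t + 180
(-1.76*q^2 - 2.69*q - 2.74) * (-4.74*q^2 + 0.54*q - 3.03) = 8.3424*q^4 + 11.8002*q^3 + 16.8678*q^2 + 6.6711*q + 8.3022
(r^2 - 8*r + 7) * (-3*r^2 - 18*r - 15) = -3*r^4 + 6*r^3 + 108*r^2 - 6*r - 105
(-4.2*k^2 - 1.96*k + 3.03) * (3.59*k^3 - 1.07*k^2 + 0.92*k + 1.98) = -15.078*k^5 - 2.5424*k^4 + 9.1109*k^3 - 13.3613*k^2 - 1.0932*k + 5.9994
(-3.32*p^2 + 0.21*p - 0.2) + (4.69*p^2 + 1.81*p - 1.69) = 1.37*p^2 + 2.02*p - 1.89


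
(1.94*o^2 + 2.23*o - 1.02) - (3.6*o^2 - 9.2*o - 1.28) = -1.66*o^2 + 11.43*o + 0.26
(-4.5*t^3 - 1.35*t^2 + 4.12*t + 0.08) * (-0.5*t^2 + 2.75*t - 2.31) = 2.25*t^5 - 11.7*t^4 + 4.6225*t^3 + 14.4085*t^2 - 9.2972*t - 0.1848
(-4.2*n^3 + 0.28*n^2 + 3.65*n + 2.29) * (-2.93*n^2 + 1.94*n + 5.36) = 12.306*n^5 - 8.9684*n^4 - 32.6633*n^3 + 1.8721*n^2 + 24.0066*n + 12.2744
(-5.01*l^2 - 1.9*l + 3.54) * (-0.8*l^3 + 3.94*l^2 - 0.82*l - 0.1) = 4.008*l^5 - 18.2194*l^4 - 6.2098*l^3 + 16.0066*l^2 - 2.7128*l - 0.354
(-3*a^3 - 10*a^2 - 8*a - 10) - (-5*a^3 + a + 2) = 2*a^3 - 10*a^2 - 9*a - 12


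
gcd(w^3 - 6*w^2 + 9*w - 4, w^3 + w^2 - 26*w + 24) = w^2 - 5*w + 4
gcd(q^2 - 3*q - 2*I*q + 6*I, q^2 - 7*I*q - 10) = q - 2*I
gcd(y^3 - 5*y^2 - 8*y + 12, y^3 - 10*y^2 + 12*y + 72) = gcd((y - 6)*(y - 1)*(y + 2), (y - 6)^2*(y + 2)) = y^2 - 4*y - 12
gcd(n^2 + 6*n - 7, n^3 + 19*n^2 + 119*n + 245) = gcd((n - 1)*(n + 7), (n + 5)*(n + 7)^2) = n + 7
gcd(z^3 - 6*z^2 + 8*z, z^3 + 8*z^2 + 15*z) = z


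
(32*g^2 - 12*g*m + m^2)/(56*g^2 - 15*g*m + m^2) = (4*g - m)/(7*g - m)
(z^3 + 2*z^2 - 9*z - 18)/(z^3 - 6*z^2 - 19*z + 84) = (z^2 + 5*z + 6)/(z^2 - 3*z - 28)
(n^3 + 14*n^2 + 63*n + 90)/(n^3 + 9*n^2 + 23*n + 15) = (n + 6)/(n + 1)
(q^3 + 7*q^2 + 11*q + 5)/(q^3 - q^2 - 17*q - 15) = (q^2 + 6*q + 5)/(q^2 - 2*q - 15)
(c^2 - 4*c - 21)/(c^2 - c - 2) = (-c^2 + 4*c + 21)/(-c^2 + c + 2)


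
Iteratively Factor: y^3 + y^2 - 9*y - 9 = (y + 3)*(y^2 - 2*y - 3) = (y - 3)*(y + 3)*(y + 1)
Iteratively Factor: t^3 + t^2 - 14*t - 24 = (t + 3)*(t^2 - 2*t - 8) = (t + 2)*(t + 3)*(t - 4)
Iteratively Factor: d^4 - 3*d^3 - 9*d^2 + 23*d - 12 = (d - 4)*(d^3 + d^2 - 5*d + 3) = (d - 4)*(d - 1)*(d^2 + 2*d - 3) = (d - 4)*(d - 1)^2*(d + 3)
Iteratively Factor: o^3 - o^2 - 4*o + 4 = (o + 2)*(o^2 - 3*o + 2) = (o - 2)*(o + 2)*(o - 1)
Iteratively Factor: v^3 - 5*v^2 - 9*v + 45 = (v - 3)*(v^2 - 2*v - 15) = (v - 5)*(v - 3)*(v + 3)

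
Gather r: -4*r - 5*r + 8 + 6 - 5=9 - 9*r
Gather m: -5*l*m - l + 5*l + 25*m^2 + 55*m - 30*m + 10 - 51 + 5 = 4*l + 25*m^2 + m*(25 - 5*l) - 36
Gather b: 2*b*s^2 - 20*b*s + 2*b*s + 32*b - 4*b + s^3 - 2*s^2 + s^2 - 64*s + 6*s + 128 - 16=b*(2*s^2 - 18*s + 28) + s^3 - s^2 - 58*s + 112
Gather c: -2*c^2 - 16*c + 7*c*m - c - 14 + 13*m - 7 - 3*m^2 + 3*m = -2*c^2 + c*(7*m - 17) - 3*m^2 + 16*m - 21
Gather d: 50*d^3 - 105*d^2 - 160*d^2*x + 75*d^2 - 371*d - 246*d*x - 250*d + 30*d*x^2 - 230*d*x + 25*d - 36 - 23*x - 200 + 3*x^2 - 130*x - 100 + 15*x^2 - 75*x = 50*d^3 + d^2*(-160*x - 30) + d*(30*x^2 - 476*x - 596) + 18*x^2 - 228*x - 336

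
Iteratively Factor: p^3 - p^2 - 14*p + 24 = (p - 3)*(p^2 + 2*p - 8) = (p - 3)*(p + 4)*(p - 2)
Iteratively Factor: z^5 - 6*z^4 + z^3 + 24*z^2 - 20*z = (z - 5)*(z^4 - z^3 - 4*z^2 + 4*z) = (z - 5)*(z + 2)*(z^3 - 3*z^2 + 2*z) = (z - 5)*(z - 2)*(z + 2)*(z^2 - z) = (z - 5)*(z - 2)*(z - 1)*(z + 2)*(z)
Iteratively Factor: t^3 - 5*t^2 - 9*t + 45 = (t + 3)*(t^2 - 8*t + 15) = (t - 3)*(t + 3)*(t - 5)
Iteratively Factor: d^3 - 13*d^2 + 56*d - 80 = (d - 4)*(d^2 - 9*d + 20) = (d - 4)^2*(d - 5)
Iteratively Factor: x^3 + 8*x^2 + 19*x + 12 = (x + 3)*(x^2 + 5*x + 4) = (x + 3)*(x + 4)*(x + 1)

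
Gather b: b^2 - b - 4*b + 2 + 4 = b^2 - 5*b + 6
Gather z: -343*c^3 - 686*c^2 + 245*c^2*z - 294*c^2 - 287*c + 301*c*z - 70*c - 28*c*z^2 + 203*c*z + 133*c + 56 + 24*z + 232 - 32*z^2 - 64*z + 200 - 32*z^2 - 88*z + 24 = -343*c^3 - 980*c^2 - 224*c + z^2*(-28*c - 64) + z*(245*c^2 + 504*c - 128) + 512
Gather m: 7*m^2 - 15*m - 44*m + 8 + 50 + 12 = 7*m^2 - 59*m + 70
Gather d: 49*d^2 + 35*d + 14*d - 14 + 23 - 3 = 49*d^2 + 49*d + 6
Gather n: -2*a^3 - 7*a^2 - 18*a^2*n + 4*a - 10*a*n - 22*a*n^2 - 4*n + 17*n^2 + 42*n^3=-2*a^3 - 7*a^2 + 4*a + 42*n^3 + n^2*(17 - 22*a) + n*(-18*a^2 - 10*a - 4)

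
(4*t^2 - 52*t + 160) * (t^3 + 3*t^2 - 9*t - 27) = 4*t^5 - 40*t^4 - 32*t^3 + 840*t^2 - 36*t - 4320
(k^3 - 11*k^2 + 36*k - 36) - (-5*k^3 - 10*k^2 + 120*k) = 6*k^3 - k^2 - 84*k - 36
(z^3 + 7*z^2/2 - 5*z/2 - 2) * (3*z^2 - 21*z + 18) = 3*z^5 - 21*z^4/2 - 63*z^3 + 219*z^2/2 - 3*z - 36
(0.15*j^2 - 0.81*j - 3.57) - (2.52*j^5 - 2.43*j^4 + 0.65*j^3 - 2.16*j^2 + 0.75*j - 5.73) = -2.52*j^5 + 2.43*j^4 - 0.65*j^3 + 2.31*j^2 - 1.56*j + 2.16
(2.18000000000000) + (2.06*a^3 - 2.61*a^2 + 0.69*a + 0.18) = 2.06*a^3 - 2.61*a^2 + 0.69*a + 2.36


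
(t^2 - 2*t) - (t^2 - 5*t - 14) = 3*t + 14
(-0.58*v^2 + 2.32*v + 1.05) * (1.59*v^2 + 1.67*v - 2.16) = -0.9222*v^4 + 2.7202*v^3 + 6.7967*v^2 - 3.2577*v - 2.268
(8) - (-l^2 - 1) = l^2 + 9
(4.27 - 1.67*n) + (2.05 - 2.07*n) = 6.32 - 3.74*n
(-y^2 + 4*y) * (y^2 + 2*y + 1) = -y^4 + 2*y^3 + 7*y^2 + 4*y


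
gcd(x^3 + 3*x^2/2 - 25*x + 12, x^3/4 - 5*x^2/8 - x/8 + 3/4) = 1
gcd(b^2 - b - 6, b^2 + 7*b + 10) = b + 2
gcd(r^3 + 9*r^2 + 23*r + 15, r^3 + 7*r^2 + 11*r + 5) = r^2 + 6*r + 5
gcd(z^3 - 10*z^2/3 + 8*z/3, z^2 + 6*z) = z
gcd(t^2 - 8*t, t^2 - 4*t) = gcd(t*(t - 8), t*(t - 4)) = t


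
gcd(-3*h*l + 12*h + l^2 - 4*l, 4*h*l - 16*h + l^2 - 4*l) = l - 4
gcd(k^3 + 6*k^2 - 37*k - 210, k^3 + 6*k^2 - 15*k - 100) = k + 5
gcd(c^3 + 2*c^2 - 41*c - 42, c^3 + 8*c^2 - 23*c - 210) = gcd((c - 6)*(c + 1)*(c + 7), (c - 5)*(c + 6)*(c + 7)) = c + 7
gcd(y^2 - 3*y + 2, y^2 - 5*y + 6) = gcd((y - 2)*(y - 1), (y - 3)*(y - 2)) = y - 2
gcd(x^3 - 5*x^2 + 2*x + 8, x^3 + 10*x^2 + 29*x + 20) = x + 1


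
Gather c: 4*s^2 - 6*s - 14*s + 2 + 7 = 4*s^2 - 20*s + 9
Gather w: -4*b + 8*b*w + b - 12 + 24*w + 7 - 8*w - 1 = -3*b + w*(8*b + 16) - 6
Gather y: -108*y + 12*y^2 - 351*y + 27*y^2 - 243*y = 39*y^2 - 702*y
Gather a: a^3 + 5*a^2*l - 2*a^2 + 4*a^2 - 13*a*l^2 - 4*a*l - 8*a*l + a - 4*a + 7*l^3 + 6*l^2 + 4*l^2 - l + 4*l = a^3 + a^2*(5*l + 2) + a*(-13*l^2 - 12*l - 3) + 7*l^3 + 10*l^2 + 3*l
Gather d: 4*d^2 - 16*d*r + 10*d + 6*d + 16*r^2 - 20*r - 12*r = 4*d^2 + d*(16 - 16*r) + 16*r^2 - 32*r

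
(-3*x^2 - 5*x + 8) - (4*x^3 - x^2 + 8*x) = -4*x^3 - 2*x^2 - 13*x + 8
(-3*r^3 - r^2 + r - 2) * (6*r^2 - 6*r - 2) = -18*r^5 + 12*r^4 + 18*r^3 - 16*r^2 + 10*r + 4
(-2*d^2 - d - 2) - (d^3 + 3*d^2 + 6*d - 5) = -d^3 - 5*d^2 - 7*d + 3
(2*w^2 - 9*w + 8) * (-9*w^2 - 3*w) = -18*w^4 + 75*w^3 - 45*w^2 - 24*w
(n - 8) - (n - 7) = -1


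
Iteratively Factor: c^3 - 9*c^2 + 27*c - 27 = (c - 3)*(c^2 - 6*c + 9) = (c - 3)^2*(c - 3)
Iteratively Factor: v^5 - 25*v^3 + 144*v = (v - 3)*(v^4 + 3*v^3 - 16*v^2 - 48*v) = v*(v - 3)*(v^3 + 3*v^2 - 16*v - 48) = v*(v - 3)*(v + 3)*(v^2 - 16) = v*(v - 3)*(v + 3)*(v + 4)*(v - 4)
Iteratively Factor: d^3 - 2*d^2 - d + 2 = (d - 1)*(d^2 - d - 2) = (d - 2)*(d - 1)*(d + 1)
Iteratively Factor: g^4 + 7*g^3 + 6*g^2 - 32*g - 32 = (g - 2)*(g^3 + 9*g^2 + 24*g + 16) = (g - 2)*(g + 1)*(g^2 + 8*g + 16) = (g - 2)*(g + 1)*(g + 4)*(g + 4)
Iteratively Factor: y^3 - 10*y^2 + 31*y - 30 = (y - 3)*(y^2 - 7*y + 10) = (y - 5)*(y - 3)*(y - 2)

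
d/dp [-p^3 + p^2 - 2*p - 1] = -3*p^2 + 2*p - 2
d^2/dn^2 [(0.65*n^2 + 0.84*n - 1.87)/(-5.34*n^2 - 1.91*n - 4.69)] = (2.8421709430404e-14*n^4 - 34.646988*n^3 + 417.618972*n^2 + 240.662052*n - 93.568568)/(152.273304*n^6 + 163.394388*n^5 + 459.657054*n^4 + 293.978987*n^3 + 403.706289*n^2 + 126.037653*n + 103.161709)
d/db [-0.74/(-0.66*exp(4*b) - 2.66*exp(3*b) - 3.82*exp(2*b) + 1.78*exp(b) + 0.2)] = (-1.9536*exp(3*b) - 5.9052*exp(2*b) - 5.6536*exp(b) + 1.3172)*exp(b)/(0.66*exp(4*b) + 2.66*exp(3*b) + 3.82*exp(2*b) - 1.78*exp(b) - 0.2)^2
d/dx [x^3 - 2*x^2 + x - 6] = 3*x^2 - 4*x + 1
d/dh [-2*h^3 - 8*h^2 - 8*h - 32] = -6*h^2 - 16*h - 8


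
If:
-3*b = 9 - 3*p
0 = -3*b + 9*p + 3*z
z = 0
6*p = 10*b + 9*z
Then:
No Solution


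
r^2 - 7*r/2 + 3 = (r - 2)*(r - 3/2)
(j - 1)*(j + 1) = j^2 - 1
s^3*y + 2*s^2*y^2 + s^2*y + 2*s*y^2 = s*(s + 2*y)*(s*y + y)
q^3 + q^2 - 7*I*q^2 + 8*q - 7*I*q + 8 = (q + 1)*(q - 8*I)*(q + I)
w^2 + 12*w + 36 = (w + 6)^2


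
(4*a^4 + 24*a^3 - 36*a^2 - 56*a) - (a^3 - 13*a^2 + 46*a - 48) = 4*a^4 + 23*a^3 - 23*a^2 - 102*a + 48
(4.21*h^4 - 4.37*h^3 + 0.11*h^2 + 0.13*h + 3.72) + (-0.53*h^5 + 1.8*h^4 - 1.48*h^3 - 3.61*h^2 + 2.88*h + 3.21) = -0.53*h^5 + 6.01*h^4 - 5.85*h^3 - 3.5*h^2 + 3.01*h + 6.93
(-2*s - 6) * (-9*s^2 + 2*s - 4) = 18*s^3 + 50*s^2 - 4*s + 24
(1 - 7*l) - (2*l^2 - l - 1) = -2*l^2 - 6*l + 2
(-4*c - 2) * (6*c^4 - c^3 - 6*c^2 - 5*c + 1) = -24*c^5 - 8*c^4 + 26*c^3 + 32*c^2 + 6*c - 2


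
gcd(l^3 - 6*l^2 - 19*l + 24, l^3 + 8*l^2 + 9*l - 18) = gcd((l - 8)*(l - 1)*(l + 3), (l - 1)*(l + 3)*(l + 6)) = l^2 + 2*l - 3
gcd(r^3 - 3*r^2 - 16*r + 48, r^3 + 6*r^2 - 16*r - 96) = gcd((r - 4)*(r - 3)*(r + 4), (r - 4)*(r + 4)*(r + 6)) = r^2 - 16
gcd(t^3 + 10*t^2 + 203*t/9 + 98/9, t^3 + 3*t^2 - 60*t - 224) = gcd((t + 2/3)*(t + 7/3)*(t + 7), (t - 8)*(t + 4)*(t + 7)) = t + 7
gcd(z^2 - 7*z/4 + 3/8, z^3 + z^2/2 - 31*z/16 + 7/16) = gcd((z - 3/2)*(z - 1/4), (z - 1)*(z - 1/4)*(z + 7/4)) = z - 1/4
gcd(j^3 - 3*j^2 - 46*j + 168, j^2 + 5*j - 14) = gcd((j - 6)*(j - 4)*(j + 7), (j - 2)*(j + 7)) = j + 7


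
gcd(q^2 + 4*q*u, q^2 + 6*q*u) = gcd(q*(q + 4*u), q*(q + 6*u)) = q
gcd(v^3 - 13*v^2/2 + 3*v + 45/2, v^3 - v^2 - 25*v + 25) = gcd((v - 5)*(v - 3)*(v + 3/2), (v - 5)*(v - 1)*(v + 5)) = v - 5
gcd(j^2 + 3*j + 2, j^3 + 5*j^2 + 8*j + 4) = j^2 + 3*j + 2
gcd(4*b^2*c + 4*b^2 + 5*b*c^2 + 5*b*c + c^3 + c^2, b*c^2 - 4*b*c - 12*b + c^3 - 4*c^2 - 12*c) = b + c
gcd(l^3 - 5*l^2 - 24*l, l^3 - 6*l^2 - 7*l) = l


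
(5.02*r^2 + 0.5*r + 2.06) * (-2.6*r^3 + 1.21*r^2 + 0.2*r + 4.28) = -13.052*r^5 + 4.7742*r^4 - 3.747*r^3 + 24.0782*r^2 + 2.552*r + 8.8168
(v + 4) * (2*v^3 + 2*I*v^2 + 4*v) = 2*v^4 + 8*v^3 + 2*I*v^3 + 4*v^2 + 8*I*v^2 + 16*v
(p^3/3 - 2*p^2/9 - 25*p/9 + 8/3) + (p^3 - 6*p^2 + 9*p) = 4*p^3/3 - 56*p^2/9 + 56*p/9 + 8/3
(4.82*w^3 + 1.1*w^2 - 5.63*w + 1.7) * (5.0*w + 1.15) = 24.1*w^4 + 11.043*w^3 - 26.885*w^2 + 2.0255*w + 1.955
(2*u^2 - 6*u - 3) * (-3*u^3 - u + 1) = -6*u^5 + 18*u^4 + 7*u^3 + 8*u^2 - 3*u - 3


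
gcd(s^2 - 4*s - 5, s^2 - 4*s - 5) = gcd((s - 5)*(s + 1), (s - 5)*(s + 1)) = s^2 - 4*s - 5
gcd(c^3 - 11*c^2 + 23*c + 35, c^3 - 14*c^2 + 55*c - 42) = c - 7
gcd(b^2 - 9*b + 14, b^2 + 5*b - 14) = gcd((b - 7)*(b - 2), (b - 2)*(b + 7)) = b - 2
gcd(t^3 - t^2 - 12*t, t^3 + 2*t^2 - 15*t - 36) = t^2 - t - 12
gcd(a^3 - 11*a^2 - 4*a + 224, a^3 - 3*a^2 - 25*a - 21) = a - 7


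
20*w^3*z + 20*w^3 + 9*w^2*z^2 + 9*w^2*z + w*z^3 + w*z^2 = (4*w + z)*(5*w + z)*(w*z + w)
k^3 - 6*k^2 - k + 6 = (k - 6)*(k - 1)*(k + 1)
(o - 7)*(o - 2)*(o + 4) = o^3 - 5*o^2 - 22*o + 56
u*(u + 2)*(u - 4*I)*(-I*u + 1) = -I*u^4 - 3*u^3 - 2*I*u^3 - 6*u^2 - 4*I*u^2 - 8*I*u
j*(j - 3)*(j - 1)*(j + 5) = j^4 + j^3 - 17*j^2 + 15*j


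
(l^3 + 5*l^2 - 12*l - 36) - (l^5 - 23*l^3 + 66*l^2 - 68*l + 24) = -l^5 + 24*l^3 - 61*l^2 + 56*l - 60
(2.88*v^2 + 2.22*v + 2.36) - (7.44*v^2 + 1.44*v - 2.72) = -4.56*v^2 + 0.78*v + 5.08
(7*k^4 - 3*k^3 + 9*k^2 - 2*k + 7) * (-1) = -7*k^4 + 3*k^3 - 9*k^2 + 2*k - 7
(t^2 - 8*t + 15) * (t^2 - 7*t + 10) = t^4 - 15*t^3 + 81*t^2 - 185*t + 150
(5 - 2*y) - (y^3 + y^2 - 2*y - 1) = -y^3 - y^2 + 6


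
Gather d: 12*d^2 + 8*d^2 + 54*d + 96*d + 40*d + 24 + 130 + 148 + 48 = 20*d^2 + 190*d + 350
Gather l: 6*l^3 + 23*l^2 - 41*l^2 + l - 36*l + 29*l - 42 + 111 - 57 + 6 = 6*l^3 - 18*l^2 - 6*l + 18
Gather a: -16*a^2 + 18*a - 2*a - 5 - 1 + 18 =-16*a^2 + 16*a + 12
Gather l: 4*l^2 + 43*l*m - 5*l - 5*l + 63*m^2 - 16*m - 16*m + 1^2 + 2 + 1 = 4*l^2 + l*(43*m - 10) + 63*m^2 - 32*m + 4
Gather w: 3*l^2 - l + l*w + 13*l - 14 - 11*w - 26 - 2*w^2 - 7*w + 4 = 3*l^2 + 12*l - 2*w^2 + w*(l - 18) - 36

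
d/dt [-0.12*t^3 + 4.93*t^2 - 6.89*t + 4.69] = -0.36*t^2 + 9.86*t - 6.89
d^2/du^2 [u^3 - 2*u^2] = 6*u - 4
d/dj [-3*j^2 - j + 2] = -6*j - 1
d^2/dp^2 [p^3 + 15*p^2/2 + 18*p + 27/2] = 6*p + 15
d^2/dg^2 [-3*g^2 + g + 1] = -6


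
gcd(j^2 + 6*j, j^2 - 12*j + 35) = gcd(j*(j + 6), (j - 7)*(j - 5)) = 1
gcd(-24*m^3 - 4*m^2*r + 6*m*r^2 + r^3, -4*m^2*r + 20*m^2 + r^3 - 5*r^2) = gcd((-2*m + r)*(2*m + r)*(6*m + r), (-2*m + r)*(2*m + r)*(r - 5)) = -4*m^2 + r^2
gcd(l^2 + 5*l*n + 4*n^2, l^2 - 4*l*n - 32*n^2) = l + 4*n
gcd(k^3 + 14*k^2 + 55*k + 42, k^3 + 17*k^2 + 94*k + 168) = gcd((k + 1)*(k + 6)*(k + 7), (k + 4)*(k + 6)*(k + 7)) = k^2 + 13*k + 42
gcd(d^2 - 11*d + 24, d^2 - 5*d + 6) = d - 3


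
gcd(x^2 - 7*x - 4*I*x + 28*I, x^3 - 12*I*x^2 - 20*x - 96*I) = 1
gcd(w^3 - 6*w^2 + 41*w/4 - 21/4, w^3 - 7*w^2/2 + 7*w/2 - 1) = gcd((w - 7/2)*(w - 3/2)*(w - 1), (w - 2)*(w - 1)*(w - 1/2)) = w - 1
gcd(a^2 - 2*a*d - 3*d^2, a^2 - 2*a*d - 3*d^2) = a^2 - 2*a*d - 3*d^2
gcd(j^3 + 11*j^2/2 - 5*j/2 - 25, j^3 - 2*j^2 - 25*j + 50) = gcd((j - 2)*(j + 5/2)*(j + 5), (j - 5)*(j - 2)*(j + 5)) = j^2 + 3*j - 10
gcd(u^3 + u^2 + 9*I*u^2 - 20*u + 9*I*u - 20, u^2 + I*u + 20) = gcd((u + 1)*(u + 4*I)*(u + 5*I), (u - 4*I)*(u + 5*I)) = u + 5*I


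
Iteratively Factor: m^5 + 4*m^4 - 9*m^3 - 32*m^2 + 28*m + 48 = (m + 4)*(m^4 - 9*m^2 + 4*m + 12) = (m - 2)*(m + 4)*(m^3 + 2*m^2 - 5*m - 6) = (m - 2)*(m + 3)*(m + 4)*(m^2 - m - 2) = (m - 2)*(m + 1)*(m + 3)*(m + 4)*(m - 2)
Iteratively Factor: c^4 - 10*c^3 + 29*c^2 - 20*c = (c - 4)*(c^3 - 6*c^2 + 5*c) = (c - 5)*(c - 4)*(c^2 - c) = c*(c - 5)*(c - 4)*(c - 1)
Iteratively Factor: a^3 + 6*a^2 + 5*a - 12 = (a - 1)*(a^2 + 7*a + 12) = (a - 1)*(a + 3)*(a + 4)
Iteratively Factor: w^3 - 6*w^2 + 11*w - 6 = (w - 2)*(w^2 - 4*w + 3) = (w - 3)*(w - 2)*(w - 1)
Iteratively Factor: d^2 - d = (d - 1)*(d)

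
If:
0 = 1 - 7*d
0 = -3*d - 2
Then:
No Solution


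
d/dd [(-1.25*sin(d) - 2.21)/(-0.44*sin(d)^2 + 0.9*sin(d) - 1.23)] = (-0.55*sin(d)^2 - 1.9448*sin(d) + 3.5265)*cos(d)/(0.1936*sin(d)^4 - 0.792*sin(d)^3 + 1.8924*sin(d)^2 - 2.214*sin(d) + 1.5129)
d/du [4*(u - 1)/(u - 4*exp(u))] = 4*(u + (u - 1)*(4*exp(u) - 1) - 4*exp(u))/(u - 4*exp(u))^2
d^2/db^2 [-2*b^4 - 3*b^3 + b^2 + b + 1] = -24*b^2 - 18*b + 2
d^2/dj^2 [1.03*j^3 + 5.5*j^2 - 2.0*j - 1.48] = 6.18*j + 11.0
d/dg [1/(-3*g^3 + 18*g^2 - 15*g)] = (g^2 - 4*g + 5/3)/(g^2*(g^2 - 6*g + 5)^2)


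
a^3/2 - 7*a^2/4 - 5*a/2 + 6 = (a/2 + 1)*(a - 4)*(a - 3/2)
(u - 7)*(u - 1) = u^2 - 8*u + 7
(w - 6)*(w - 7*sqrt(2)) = w^2 - 7*sqrt(2)*w - 6*w + 42*sqrt(2)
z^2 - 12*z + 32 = (z - 8)*(z - 4)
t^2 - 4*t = t*(t - 4)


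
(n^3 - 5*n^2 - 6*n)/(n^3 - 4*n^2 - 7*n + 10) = n*(n^2 - 5*n - 6)/(n^3 - 4*n^2 - 7*n + 10)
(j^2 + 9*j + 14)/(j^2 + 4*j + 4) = (j + 7)/(j + 2)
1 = 1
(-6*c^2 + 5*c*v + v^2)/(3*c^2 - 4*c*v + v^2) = (6*c + v)/(-3*c + v)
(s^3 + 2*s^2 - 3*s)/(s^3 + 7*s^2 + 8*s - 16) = s*(s + 3)/(s^2 + 8*s + 16)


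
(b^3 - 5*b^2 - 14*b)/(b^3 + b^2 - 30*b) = (b^2 - 5*b - 14)/(b^2 + b - 30)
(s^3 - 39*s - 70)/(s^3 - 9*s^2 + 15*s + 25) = (s^3 - 39*s - 70)/(s^3 - 9*s^2 + 15*s + 25)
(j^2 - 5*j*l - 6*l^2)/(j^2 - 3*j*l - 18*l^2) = (j + l)/(j + 3*l)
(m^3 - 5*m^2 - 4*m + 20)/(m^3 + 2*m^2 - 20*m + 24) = (m^2 - 3*m - 10)/(m^2 + 4*m - 12)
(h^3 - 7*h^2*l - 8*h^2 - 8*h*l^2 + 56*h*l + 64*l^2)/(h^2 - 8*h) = h - 7*l - 8*l^2/h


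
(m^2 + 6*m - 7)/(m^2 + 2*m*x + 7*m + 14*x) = (m - 1)/(m + 2*x)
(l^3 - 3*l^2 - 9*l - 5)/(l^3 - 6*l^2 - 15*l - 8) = (l - 5)/(l - 8)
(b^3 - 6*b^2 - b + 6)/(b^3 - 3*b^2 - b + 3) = (b - 6)/(b - 3)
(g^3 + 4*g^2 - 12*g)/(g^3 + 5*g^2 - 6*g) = (g - 2)/(g - 1)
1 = 1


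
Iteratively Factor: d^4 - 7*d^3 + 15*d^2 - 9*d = (d - 1)*(d^3 - 6*d^2 + 9*d) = (d - 3)*(d - 1)*(d^2 - 3*d) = (d - 3)^2*(d - 1)*(d)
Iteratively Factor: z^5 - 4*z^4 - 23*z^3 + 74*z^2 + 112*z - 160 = (z + 2)*(z^4 - 6*z^3 - 11*z^2 + 96*z - 80) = (z - 5)*(z + 2)*(z^3 - z^2 - 16*z + 16) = (z - 5)*(z - 4)*(z + 2)*(z^2 + 3*z - 4) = (z - 5)*(z - 4)*(z + 2)*(z + 4)*(z - 1)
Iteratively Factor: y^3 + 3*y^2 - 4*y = (y + 4)*(y^2 - y) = (y - 1)*(y + 4)*(y)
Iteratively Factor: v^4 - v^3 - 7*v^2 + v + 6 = (v - 3)*(v^3 + 2*v^2 - v - 2) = (v - 3)*(v + 2)*(v^2 - 1) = (v - 3)*(v - 1)*(v + 2)*(v + 1)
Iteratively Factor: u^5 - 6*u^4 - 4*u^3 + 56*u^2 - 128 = (u - 4)*(u^4 - 2*u^3 - 12*u^2 + 8*u + 32) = (u - 4)^2*(u^3 + 2*u^2 - 4*u - 8) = (u - 4)^2*(u - 2)*(u^2 + 4*u + 4) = (u - 4)^2*(u - 2)*(u + 2)*(u + 2)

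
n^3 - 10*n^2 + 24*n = n*(n - 6)*(n - 4)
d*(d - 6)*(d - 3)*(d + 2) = d^4 - 7*d^3 + 36*d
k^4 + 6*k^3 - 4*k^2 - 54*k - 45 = (k - 3)*(k + 1)*(k + 3)*(k + 5)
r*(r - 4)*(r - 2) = r^3 - 6*r^2 + 8*r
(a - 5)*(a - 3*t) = a^2 - 3*a*t - 5*a + 15*t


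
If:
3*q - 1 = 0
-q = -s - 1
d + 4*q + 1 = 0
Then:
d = -7/3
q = 1/3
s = -2/3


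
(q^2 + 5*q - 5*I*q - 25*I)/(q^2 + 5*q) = (q - 5*I)/q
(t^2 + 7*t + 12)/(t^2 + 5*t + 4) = (t + 3)/(t + 1)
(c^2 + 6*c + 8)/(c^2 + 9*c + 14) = (c + 4)/(c + 7)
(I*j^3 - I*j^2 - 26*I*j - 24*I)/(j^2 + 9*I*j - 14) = I*(j^3 - j^2 - 26*j - 24)/(j^2 + 9*I*j - 14)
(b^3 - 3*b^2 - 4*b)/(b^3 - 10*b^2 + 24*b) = (b + 1)/(b - 6)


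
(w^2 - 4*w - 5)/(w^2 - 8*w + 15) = (w + 1)/(w - 3)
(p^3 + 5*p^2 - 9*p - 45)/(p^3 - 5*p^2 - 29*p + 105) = (p + 3)/(p - 7)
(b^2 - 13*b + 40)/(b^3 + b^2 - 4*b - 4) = (b^2 - 13*b + 40)/(b^3 + b^2 - 4*b - 4)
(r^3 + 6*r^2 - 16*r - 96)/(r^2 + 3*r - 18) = (r^2 - 16)/(r - 3)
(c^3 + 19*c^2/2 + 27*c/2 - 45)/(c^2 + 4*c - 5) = (c^2 + 9*c/2 - 9)/(c - 1)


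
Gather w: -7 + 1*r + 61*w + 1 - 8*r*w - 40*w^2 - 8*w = r - 40*w^2 + w*(53 - 8*r) - 6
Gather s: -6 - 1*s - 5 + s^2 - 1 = s^2 - s - 12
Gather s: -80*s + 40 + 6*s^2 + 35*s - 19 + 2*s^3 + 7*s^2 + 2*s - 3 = 2*s^3 + 13*s^2 - 43*s + 18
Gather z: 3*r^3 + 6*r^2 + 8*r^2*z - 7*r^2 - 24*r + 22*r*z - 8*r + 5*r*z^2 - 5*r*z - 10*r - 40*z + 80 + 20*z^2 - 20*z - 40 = 3*r^3 - r^2 - 42*r + z^2*(5*r + 20) + z*(8*r^2 + 17*r - 60) + 40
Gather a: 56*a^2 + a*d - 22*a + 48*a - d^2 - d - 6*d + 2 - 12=56*a^2 + a*(d + 26) - d^2 - 7*d - 10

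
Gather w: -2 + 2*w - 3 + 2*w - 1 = 4*w - 6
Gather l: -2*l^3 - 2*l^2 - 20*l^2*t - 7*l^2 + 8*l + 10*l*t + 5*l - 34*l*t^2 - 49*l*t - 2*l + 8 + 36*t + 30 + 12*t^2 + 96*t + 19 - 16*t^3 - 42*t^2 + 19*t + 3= -2*l^3 + l^2*(-20*t - 9) + l*(-34*t^2 - 39*t + 11) - 16*t^3 - 30*t^2 + 151*t + 60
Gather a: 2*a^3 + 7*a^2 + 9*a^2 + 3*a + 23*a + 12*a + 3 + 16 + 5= 2*a^3 + 16*a^2 + 38*a + 24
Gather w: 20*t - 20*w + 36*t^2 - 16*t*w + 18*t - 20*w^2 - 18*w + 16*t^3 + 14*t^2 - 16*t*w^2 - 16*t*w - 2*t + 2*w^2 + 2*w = 16*t^3 + 50*t^2 + 36*t + w^2*(-16*t - 18) + w*(-32*t - 36)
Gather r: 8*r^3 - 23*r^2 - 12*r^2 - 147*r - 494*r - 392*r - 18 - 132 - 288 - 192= 8*r^3 - 35*r^2 - 1033*r - 630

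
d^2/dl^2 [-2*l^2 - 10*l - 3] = -4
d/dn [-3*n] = -3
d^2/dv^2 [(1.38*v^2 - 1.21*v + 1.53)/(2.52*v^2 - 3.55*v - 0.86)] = (1.4210854715202e-14*v^4 + 9.322992*v^3 + 76.241088*v^2 - 97.858152*v + 54.624838)/(16.003008*v^6 - 67.63176*v^5 + 78.890868*v^4 + 1.422485*v^3 - 26.923074*v^2 - 7.87674*v - 0.636056)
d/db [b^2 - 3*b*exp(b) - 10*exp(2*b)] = -3*b*exp(b) + 2*b - 20*exp(2*b) - 3*exp(b)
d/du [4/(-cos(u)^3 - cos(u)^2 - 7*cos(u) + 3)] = 4*(3*sin(u)^2 - 2*cos(u) - 10)*sin(u)/(cos(u)^3 + cos(u)^2 + 7*cos(u) - 3)^2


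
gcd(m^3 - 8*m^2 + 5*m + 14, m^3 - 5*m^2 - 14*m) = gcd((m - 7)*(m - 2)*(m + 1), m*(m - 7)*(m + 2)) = m - 7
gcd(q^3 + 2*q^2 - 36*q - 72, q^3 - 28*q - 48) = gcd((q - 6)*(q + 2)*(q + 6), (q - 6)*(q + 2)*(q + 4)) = q^2 - 4*q - 12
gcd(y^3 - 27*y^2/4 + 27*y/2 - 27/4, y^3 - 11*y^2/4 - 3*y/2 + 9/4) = y^2 - 15*y/4 + 9/4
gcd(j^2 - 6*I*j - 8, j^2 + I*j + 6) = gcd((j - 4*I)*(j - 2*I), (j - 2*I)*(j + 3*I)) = j - 2*I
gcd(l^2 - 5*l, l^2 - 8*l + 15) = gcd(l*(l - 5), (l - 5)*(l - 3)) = l - 5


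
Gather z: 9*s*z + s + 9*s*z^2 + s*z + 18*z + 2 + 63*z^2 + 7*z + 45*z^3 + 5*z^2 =s + 45*z^3 + z^2*(9*s + 68) + z*(10*s + 25) + 2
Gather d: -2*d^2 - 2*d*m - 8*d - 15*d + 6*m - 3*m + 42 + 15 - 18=-2*d^2 + d*(-2*m - 23) + 3*m + 39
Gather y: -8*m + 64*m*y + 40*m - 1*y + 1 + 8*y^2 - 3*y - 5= 32*m + 8*y^2 + y*(64*m - 4) - 4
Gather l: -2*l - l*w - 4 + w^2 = l*(-w - 2) + w^2 - 4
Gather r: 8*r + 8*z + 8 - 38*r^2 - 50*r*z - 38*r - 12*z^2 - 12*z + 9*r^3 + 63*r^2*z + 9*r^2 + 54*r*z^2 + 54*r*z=9*r^3 + r^2*(63*z - 29) + r*(54*z^2 + 4*z - 30) - 12*z^2 - 4*z + 8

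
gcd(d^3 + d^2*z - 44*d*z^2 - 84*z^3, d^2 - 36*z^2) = d + 6*z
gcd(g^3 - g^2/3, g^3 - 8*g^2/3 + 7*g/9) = g^2 - g/3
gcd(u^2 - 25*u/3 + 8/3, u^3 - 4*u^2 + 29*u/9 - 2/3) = u - 1/3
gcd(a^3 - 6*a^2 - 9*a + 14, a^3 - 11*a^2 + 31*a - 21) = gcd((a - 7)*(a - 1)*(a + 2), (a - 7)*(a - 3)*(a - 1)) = a^2 - 8*a + 7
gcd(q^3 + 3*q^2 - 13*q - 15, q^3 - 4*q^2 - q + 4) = q + 1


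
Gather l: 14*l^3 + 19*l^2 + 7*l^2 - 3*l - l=14*l^3 + 26*l^2 - 4*l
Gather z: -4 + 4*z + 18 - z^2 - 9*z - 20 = -z^2 - 5*z - 6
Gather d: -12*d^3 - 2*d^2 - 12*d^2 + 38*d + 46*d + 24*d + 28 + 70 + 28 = -12*d^3 - 14*d^2 + 108*d + 126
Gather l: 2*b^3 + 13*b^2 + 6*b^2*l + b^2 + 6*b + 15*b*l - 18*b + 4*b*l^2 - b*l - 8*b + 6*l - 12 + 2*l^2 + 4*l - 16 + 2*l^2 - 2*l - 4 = 2*b^3 + 14*b^2 - 20*b + l^2*(4*b + 4) + l*(6*b^2 + 14*b + 8) - 32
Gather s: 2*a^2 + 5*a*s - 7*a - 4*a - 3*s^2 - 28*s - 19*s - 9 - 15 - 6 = 2*a^2 - 11*a - 3*s^2 + s*(5*a - 47) - 30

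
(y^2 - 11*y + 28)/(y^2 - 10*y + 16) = (y^2 - 11*y + 28)/(y^2 - 10*y + 16)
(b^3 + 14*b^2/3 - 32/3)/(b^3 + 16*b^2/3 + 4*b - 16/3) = (3*b - 4)/(3*b - 2)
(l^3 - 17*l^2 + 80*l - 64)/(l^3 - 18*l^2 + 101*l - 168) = (l^2 - 9*l + 8)/(l^2 - 10*l + 21)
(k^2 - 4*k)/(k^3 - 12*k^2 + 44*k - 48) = k/(k^2 - 8*k + 12)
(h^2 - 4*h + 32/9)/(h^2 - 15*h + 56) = (h^2 - 4*h + 32/9)/(h^2 - 15*h + 56)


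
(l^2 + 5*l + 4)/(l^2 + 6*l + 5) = (l + 4)/(l + 5)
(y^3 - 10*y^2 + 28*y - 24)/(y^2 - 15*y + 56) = (y^3 - 10*y^2 + 28*y - 24)/(y^2 - 15*y + 56)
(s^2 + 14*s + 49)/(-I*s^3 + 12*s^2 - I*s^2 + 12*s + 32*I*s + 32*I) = I*(s^2 + 14*s + 49)/(s^3 + s^2*(1 + 12*I) + 4*s*(-8 + 3*I) - 32)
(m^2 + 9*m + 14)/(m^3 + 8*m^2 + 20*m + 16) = (m + 7)/(m^2 + 6*m + 8)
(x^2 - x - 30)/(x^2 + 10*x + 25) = (x - 6)/(x + 5)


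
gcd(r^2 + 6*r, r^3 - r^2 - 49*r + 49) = 1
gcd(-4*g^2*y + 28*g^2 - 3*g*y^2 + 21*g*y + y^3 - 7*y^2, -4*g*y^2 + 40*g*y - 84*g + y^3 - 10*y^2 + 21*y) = -4*g*y + 28*g + y^2 - 7*y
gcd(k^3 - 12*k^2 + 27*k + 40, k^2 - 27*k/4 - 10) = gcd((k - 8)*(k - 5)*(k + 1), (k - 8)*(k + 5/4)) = k - 8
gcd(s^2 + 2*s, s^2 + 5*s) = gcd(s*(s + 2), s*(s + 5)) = s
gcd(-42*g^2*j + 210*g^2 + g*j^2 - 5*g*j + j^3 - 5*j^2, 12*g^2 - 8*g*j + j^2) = 6*g - j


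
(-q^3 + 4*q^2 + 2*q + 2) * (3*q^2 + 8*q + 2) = -3*q^5 + 4*q^4 + 36*q^3 + 30*q^2 + 20*q + 4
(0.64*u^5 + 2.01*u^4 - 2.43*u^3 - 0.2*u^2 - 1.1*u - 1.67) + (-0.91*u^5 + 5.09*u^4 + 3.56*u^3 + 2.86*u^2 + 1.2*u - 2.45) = -0.27*u^5 + 7.1*u^4 + 1.13*u^3 + 2.66*u^2 + 0.0999999999999999*u - 4.12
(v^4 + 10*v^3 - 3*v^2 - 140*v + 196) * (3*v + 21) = 3*v^5 + 51*v^4 + 201*v^3 - 483*v^2 - 2352*v + 4116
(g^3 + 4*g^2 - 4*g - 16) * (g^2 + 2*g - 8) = g^5 + 6*g^4 - 4*g^3 - 56*g^2 + 128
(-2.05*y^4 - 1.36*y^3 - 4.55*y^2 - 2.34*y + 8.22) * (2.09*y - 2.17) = -4.2845*y^5 + 1.6061*y^4 - 6.5583*y^3 + 4.9829*y^2 + 22.2576*y - 17.8374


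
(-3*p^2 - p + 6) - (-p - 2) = 8 - 3*p^2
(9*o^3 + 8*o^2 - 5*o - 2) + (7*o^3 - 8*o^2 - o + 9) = 16*o^3 - 6*o + 7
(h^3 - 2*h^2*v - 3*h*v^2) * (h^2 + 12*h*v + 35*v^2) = h^5 + 10*h^4*v + 8*h^3*v^2 - 106*h^2*v^3 - 105*h*v^4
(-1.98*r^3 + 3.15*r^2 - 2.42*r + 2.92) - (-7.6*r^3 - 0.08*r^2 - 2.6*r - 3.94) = 5.62*r^3 + 3.23*r^2 + 0.18*r + 6.86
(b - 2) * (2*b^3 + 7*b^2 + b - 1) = 2*b^4 + 3*b^3 - 13*b^2 - 3*b + 2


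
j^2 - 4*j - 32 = (j - 8)*(j + 4)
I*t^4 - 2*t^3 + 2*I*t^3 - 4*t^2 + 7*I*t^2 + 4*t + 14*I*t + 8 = (t + 2)*(t - I)*(t + 4*I)*(I*t + 1)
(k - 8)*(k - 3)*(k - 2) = k^3 - 13*k^2 + 46*k - 48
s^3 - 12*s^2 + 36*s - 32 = (s - 8)*(s - 2)^2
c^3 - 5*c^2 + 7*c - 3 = (c - 3)*(c - 1)^2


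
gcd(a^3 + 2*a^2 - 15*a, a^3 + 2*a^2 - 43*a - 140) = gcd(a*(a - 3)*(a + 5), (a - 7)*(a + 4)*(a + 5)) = a + 5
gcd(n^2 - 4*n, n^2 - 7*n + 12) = n - 4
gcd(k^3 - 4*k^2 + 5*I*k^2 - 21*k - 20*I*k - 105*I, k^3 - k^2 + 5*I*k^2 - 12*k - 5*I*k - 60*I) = k^2 + k*(3 + 5*I) + 15*I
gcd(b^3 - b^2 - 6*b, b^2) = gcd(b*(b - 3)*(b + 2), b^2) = b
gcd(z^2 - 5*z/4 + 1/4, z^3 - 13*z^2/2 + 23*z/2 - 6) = z - 1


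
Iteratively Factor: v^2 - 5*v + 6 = (v - 2)*(v - 3)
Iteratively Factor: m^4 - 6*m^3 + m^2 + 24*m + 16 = (m + 1)*(m^3 - 7*m^2 + 8*m + 16) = (m - 4)*(m + 1)*(m^2 - 3*m - 4) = (m - 4)*(m + 1)^2*(m - 4)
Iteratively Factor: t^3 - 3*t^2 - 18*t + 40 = (t - 5)*(t^2 + 2*t - 8) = (t - 5)*(t - 2)*(t + 4)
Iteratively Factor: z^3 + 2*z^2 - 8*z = (z - 2)*(z^2 + 4*z) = (z - 2)*(z + 4)*(z)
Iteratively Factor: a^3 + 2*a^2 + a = (a + 1)*(a^2 + a) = (a + 1)^2*(a)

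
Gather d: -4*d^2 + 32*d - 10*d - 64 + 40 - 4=-4*d^2 + 22*d - 28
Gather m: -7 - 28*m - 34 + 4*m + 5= -24*m - 36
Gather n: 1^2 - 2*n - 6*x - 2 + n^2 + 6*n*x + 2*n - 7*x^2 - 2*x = n^2 + 6*n*x - 7*x^2 - 8*x - 1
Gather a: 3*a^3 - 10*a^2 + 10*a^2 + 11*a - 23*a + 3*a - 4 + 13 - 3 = 3*a^3 - 9*a + 6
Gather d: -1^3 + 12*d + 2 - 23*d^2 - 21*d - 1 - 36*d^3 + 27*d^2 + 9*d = -36*d^3 + 4*d^2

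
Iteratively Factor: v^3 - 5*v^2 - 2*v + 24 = (v + 2)*(v^2 - 7*v + 12) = (v - 4)*(v + 2)*(v - 3)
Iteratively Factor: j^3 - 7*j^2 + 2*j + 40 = (j - 5)*(j^2 - 2*j - 8) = (j - 5)*(j - 4)*(j + 2)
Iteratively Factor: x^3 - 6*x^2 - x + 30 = (x - 3)*(x^2 - 3*x - 10) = (x - 5)*(x - 3)*(x + 2)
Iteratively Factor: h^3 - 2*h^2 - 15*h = (h + 3)*(h^2 - 5*h) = (h - 5)*(h + 3)*(h)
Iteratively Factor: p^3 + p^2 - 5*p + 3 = (p - 1)*(p^2 + 2*p - 3) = (p - 1)*(p + 3)*(p - 1)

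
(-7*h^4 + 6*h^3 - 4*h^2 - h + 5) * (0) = 0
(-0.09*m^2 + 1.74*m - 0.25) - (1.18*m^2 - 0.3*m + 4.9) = -1.27*m^2 + 2.04*m - 5.15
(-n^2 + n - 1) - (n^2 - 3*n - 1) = -2*n^2 + 4*n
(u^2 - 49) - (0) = u^2 - 49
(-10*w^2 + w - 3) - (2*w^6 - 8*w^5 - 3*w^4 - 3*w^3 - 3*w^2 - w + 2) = -2*w^6 + 8*w^5 + 3*w^4 + 3*w^3 - 7*w^2 + 2*w - 5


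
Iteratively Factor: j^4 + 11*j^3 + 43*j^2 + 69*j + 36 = (j + 4)*(j^3 + 7*j^2 + 15*j + 9) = (j + 3)*(j + 4)*(j^2 + 4*j + 3) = (j + 3)^2*(j + 4)*(j + 1)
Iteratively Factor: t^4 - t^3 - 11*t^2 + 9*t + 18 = (t - 2)*(t^3 + t^2 - 9*t - 9) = (t - 2)*(t + 1)*(t^2 - 9) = (t - 2)*(t + 1)*(t + 3)*(t - 3)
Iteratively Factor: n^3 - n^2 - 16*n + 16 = (n + 4)*(n^2 - 5*n + 4) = (n - 1)*(n + 4)*(n - 4)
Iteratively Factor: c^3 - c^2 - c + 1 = (c - 1)*(c^2 - 1) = (c - 1)*(c + 1)*(c - 1)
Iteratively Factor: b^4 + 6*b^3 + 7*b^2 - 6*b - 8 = (b - 1)*(b^3 + 7*b^2 + 14*b + 8) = (b - 1)*(b + 4)*(b^2 + 3*b + 2) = (b - 1)*(b + 1)*(b + 4)*(b + 2)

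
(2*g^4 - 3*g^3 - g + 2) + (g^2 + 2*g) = 2*g^4 - 3*g^3 + g^2 + g + 2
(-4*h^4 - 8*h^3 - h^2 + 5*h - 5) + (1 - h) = -4*h^4 - 8*h^3 - h^2 + 4*h - 4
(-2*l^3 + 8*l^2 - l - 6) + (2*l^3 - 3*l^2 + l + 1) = 5*l^2 - 5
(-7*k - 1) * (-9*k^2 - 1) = 63*k^3 + 9*k^2 + 7*k + 1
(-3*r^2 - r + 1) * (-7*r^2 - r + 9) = 21*r^4 + 10*r^3 - 33*r^2 - 10*r + 9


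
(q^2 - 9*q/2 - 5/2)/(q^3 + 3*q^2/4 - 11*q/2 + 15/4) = 2*(2*q^2 - 9*q - 5)/(4*q^3 + 3*q^2 - 22*q + 15)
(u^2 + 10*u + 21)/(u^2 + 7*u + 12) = (u + 7)/(u + 4)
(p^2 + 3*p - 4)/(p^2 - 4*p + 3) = (p + 4)/(p - 3)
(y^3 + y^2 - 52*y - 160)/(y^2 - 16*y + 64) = (y^2 + 9*y + 20)/(y - 8)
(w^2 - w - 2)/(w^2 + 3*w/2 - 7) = 2*(w + 1)/(2*w + 7)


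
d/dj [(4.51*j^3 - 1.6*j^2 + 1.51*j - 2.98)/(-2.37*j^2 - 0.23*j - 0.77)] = (-10.6887*j^4 - 2.0746*j^3 - 6.4714*j^2 - 11.6612*j - 1.8481)/(5.6169*j^4 + 1.0902*j^3 + 3.7027*j^2 + 0.3542*j + 0.5929)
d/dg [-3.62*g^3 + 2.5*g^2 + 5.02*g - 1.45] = -10.86*g^2 + 5.0*g + 5.02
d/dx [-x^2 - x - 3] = -2*x - 1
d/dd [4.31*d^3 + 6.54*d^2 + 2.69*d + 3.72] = 12.93*d^2 + 13.08*d + 2.69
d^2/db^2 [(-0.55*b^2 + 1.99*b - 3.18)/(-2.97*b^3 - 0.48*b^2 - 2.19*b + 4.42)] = (9.70299*b^6 - 105.321546*b^5 + 298.11969*b^4 + 197.42931*b^3 - 177.982956*b^2 + 245.195784*b + 26.961008)/(26.198073*b^9 + 12.702096*b^8 + 60.006177*b^7 - 98.122158*b^6 + 6.440067*b^5 - 168.642756*b^4 + 156.694959*b^3 - 35.46387*b^2 + 128.354148*b - 86.350888)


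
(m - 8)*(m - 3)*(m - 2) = m^3 - 13*m^2 + 46*m - 48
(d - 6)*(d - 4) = d^2 - 10*d + 24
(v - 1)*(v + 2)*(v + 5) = v^3 + 6*v^2 + 3*v - 10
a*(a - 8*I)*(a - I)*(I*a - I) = I*a^4 + 9*a^3 - I*a^3 - 9*a^2 - 8*I*a^2 + 8*I*a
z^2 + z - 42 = (z - 6)*(z + 7)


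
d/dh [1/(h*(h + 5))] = (-2*h - 5)/(h^2*(h^2 + 10*h + 25))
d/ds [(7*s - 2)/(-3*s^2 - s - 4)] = (-21*s^2 - 7*s + (6*s + 1)*(7*s - 2) - 28)/(3*s^2 + s + 4)^2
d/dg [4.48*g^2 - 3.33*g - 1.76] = 8.96*g - 3.33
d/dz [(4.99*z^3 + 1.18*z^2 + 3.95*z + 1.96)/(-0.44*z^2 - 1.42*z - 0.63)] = (-2.1956*z^4 - 14.1716*z^3 - 9.3687*z^2 + 0.238*z + 0.2947)/(0.1936*z^4 + 1.2496*z^3 + 2.5708*z^2 + 1.7892*z + 0.3969)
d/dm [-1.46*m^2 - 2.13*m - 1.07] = -2.92*m - 2.13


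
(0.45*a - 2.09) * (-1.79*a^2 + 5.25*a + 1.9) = -0.8055*a^3 + 6.1036*a^2 - 10.1175*a - 3.971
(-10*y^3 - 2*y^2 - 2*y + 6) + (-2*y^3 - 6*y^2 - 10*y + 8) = -12*y^3 - 8*y^2 - 12*y + 14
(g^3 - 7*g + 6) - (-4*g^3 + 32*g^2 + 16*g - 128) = 5*g^3 - 32*g^2 - 23*g + 134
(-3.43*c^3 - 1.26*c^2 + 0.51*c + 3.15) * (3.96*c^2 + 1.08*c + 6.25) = -13.5828*c^5 - 8.694*c^4 - 20.7787*c^3 + 5.1498*c^2 + 6.5895*c + 19.6875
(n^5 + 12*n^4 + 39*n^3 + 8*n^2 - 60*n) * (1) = n^5 + 12*n^4 + 39*n^3 + 8*n^2 - 60*n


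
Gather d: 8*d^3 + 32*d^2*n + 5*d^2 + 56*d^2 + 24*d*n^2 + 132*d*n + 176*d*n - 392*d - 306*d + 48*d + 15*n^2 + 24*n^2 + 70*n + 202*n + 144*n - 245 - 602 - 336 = 8*d^3 + d^2*(32*n + 61) + d*(24*n^2 + 308*n - 650) + 39*n^2 + 416*n - 1183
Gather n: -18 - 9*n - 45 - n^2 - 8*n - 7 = -n^2 - 17*n - 70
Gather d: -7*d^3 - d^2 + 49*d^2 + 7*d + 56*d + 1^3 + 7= -7*d^3 + 48*d^2 + 63*d + 8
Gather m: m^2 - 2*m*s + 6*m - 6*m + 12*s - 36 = m^2 - 2*m*s + 12*s - 36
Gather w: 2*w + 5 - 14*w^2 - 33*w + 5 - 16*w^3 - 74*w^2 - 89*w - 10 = -16*w^3 - 88*w^2 - 120*w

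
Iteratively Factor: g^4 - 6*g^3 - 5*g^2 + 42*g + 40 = (g + 2)*(g^3 - 8*g^2 + 11*g + 20) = (g - 5)*(g + 2)*(g^2 - 3*g - 4) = (g - 5)*(g + 1)*(g + 2)*(g - 4)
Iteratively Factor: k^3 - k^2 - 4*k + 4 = (k - 1)*(k^2 - 4) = (k - 2)*(k - 1)*(k + 2)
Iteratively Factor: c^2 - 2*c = (c - 2)*(c)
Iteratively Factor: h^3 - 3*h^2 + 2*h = (h - 2)*(h^2 - h) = (h - 2)*(h - 1)*(h)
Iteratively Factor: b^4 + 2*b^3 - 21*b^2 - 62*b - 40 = (b + 4)*(b^3 - 2*b^2 - 13*b - 10) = (b - 5)*(b + 4)*(b^2 + 3*b + 2) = (b - 5)*(b + 2)*(b + 4)*(b + 1)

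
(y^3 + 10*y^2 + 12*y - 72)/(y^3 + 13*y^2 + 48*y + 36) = (y - 2)/(y + 1)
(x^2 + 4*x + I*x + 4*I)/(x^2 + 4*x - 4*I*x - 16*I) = (x + I)/(x - 4*I)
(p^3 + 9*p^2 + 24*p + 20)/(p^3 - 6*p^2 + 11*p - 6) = (p^3 + 9*p^2 + 24*p + 20)/(p^3 - 6*p^2 + 11*p - 6)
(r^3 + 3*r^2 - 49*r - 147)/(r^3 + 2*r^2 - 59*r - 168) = (r - 7)/(r - 8)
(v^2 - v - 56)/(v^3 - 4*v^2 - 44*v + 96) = (v + 7)/(v^2 + 4*v - 12)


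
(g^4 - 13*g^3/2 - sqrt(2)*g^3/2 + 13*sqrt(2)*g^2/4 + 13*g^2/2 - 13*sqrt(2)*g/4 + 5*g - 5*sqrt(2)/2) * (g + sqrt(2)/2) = g^5 - 13*g^4/2 + 6*g^3 + 33*g^2/4 - 13*g/4 - 5/2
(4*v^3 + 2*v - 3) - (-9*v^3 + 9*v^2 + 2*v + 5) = 13*v^3 - 9*v^2 - 8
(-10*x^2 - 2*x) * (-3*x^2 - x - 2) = 30*x^4 + 16*x^3 + 22*x^2 + 4*x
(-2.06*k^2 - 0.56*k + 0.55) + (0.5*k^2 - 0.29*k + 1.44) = -1.56*k^2 - 0.85*k + 1.99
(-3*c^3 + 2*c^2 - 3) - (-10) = -3*c^3 + 2*c^2 + 7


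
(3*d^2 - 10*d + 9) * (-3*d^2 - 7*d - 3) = -9*d^4 + 9*d^3 + 34*d^2 - 33*d - 27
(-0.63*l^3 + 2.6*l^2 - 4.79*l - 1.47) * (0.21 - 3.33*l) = 2.0979*l^4 - 8.7903*l^3 + 16.4967*l^2 + 3.8892*l - 0.3087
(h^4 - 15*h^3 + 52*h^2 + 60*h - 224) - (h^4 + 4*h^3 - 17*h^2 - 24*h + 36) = -19*h^3 + 69*h^2 + 84*h - 260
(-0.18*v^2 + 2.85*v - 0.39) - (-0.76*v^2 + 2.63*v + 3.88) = 0.58*v^2 + 0.22*v - 4.27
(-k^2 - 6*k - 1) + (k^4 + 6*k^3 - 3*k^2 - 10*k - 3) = k^4 + 6*k^3 - 4*k^2 - 16*k - 4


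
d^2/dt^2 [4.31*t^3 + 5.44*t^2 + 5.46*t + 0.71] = 25.86*t + 10.88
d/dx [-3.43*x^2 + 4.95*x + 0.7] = 4.95 - 6.86*x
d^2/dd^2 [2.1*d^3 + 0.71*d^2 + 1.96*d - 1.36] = 12.6*d + 1.42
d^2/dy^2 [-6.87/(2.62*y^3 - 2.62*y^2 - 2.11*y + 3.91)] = ((107.9964*y - 35.9988)*(2.62*y^3 - 2.62*y^2 - 2.11*y + 3.91) - 6.87*(-15.72*y^2 + 10.48*y + 4.22)*(-7.86*y^2 + 5.24*y + 2.11))/(2.62*y^3 - 2.62*y^2 - 2.11*y + 3.91)^3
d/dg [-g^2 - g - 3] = -2*g - 1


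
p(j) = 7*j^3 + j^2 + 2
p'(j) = 21*j^2 + 2*j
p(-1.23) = -9.51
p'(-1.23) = 29.31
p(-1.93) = -44.60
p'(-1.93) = 74.36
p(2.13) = 74.18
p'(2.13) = 99.53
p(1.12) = 13.09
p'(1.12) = 28.58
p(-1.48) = -18.50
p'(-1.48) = 43.04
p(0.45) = 2.84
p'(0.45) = 5.15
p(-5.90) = -1400.84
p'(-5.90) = 719.21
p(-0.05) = 2.00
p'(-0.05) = -0.05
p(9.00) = 5186.00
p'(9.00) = 1719.00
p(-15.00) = -23398.00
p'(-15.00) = 4695.00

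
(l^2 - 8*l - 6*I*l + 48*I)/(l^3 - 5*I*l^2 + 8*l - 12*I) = (l - 8)/(l^2 + I*l + 2)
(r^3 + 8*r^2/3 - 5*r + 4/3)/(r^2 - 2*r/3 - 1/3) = (3*r^2 + 11*r - 4)/(3*r + 1)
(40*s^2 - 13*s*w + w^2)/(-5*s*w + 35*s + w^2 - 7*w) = (-8*s + w)/(w - 7)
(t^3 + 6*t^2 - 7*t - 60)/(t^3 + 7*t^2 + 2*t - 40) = (t - 3)/(t - 2)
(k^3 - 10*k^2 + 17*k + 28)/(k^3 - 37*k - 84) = (k^2 - 3*k - 4)/(k^2 + 7*k + 12)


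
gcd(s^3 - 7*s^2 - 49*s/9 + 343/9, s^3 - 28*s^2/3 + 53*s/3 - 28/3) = s - 7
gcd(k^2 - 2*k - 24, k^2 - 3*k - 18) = k - 6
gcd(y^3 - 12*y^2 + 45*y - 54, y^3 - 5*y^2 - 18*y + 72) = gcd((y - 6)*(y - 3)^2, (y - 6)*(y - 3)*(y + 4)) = y^2 - 9*y + 18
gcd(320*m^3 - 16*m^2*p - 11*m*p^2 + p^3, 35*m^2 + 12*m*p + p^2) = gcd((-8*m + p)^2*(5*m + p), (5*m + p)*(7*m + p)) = 5*m + p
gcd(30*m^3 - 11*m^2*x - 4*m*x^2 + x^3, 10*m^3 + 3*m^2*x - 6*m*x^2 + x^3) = 10*m^2 - 7*m*x + x^2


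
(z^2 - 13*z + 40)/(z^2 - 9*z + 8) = (z - 5)/(z - 1)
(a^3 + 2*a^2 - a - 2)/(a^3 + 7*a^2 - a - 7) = (a + 2)/(a + 7)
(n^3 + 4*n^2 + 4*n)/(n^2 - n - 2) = n*(n^2 + 4*n + 4)/(n^2 - n - 2)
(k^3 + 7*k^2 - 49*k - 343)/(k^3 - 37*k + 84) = (k^2 - 49)/(k^2 - 7*k + 12)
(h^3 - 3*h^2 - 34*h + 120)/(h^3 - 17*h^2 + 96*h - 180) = (h^2 + 2*h - 24)/(h^2 - 12*h + 36)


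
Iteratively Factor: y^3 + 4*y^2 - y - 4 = (y + 1)*(y^2 + 3*y - 4) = (y - 1)*(y + 1)*(y + 4)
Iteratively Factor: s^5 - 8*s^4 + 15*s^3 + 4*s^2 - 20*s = (s + 1)*(s^4 - 9*s^3 + 24*s^2 - 20*s) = s*(s + 1)*(s^3 - 9*s^2 + 24*s - 20) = s*(s - 5)*(s + 1)*(s^2 - 4*s + 4) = s*(s - 5)*(s - 2)*(s + 1)*(s - 2)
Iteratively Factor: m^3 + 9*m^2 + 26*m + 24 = (m + 3)*(m^2 + 6*m + 8) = (m + 3)*(m + 4)*(m + 2)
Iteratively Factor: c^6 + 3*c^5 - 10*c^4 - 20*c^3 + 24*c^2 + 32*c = (c)*(c^5 + 3*c^4 - 10*c^3 - 20*c^2 + 24*c + 32) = c*(c + 1)*(c^4 + 2*c^3 - 12*c^2 - 8*c + 32) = c*(c + 1)*(c + 2)*(c^3 - 12*c + 16) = c*(c + 1)*(c + 2)*(c + 4)*(c^2 - 4*c + 4) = c*(c - 2)*(c + 1)*(c + 2)*(c + 4)*(c - 2)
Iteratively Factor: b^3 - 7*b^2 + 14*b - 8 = (b - 1)*(b^2 - 6*b + 8) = (b - 4)*(b - 1)*(b - 2)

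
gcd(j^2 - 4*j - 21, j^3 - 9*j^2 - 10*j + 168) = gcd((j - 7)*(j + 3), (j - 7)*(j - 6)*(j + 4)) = j - 7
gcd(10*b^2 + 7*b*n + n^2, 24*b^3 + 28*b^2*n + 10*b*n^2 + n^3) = 2*b + n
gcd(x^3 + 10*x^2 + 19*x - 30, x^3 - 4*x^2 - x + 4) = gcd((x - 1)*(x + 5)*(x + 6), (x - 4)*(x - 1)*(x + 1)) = x - 1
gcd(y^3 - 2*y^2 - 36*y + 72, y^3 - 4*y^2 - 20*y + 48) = y^2 - 8*y + 12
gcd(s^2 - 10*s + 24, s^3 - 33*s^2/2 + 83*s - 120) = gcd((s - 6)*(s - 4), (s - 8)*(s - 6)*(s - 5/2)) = s - 6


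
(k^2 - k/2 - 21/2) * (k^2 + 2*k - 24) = k^4 + 3*k^3/2 - 71*k^2/2 - 9*k + 252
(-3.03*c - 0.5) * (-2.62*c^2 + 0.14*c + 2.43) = 7.9386*c^3 + 0.8858*c^2 - 7.4329*c - 1.215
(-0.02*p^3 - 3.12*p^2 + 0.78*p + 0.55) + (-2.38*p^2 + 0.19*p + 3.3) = -0.02*p^3 - 5.5*p^2 + 0.97*p + 3.85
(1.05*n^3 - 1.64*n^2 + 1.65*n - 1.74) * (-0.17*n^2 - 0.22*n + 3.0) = -0.1785*n^5 + 0.0478*n^4 + 3.2303*n^3 - 4.9872*n^2 + 5.3328*n - 5.22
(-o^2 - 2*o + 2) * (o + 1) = -o^3 - 3*o^2 + 2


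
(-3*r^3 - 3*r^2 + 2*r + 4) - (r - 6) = -3*r^3 - 3*r^2 + r + 10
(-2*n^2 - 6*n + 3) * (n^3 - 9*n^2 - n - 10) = -2*n^5 + 12*n^4 + 59*n^3 - n^2 + 57*n - 30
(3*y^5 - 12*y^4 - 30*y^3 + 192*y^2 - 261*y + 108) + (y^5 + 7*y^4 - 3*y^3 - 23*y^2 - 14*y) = 4*y^5 - 5*y^4 - 33*y^3 + 169*y^2 - 275*y + 108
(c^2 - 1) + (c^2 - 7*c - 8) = 2*c^2 - 7*c - 9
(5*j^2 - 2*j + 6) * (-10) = -50*j^2 + 20*j - 60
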